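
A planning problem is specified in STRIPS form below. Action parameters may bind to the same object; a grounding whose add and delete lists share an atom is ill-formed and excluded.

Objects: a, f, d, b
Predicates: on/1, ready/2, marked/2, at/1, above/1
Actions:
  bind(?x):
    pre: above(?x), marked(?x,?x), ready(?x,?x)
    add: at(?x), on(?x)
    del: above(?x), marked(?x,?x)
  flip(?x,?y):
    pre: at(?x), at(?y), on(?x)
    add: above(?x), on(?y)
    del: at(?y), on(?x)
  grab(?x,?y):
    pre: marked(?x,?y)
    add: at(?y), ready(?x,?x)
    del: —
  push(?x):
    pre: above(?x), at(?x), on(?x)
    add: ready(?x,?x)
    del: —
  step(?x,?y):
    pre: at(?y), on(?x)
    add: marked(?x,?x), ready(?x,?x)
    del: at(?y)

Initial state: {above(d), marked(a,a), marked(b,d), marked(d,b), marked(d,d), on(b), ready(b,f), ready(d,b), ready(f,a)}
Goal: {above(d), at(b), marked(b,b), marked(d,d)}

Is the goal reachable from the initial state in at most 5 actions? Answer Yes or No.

Yes

1. grab(a,a)  →  {above(d), at(a), marked(a,a), marked(b,d), marked(d,b), marked(d,d), on(b), ready(a,a), ready(b,f), ready(d,b), ready(f,a)}
2. grab(d,b)  →  {above(d), at(a), at(b), marked(a,a), marked(b,d), marked(d,b), marked(d,d), on(b), ready(a,a), ready(b,f), ready(d,b), ready(d,d), ready(f,a)}
3. step(b,a)  →  {above(d), at(b), marked(a,a), marked(b,b), marked(b,d), marked(d,b), marked(d,d), on(b), ready(a,a), ready(b,b), ready(b,f), ready(d,b), ready(d,d), ready(f,a)}
optimal plan length = 3; 3 ≤ 5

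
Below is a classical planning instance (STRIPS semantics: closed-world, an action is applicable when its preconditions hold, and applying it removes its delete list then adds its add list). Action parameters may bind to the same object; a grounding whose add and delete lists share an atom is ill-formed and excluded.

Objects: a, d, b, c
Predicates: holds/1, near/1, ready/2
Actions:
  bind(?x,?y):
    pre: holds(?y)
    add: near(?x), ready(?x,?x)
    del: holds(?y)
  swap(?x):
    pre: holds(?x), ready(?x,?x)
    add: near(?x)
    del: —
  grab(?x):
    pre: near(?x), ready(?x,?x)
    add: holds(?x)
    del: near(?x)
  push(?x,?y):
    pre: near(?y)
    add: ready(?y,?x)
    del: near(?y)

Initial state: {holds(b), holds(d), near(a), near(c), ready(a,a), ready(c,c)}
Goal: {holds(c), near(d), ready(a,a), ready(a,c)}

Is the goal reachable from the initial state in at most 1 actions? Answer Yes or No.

No

1. bind(d,d)  →  {holds(b), near(a), near(c), near(d), ready(a,a), ready(c,c), ready(d,d)}
2. grab(c)  →  {holds(b), holds(c), near(a), near(d), ready(a,a), ready(c,c), ready(d,d)}
3. push(c,a)  →  {holds(b), holds(c), near(d), ready(a,a), ready(a,c), ready(c,c), ready(d,d)}
optimal plan length = 3; 3 > 1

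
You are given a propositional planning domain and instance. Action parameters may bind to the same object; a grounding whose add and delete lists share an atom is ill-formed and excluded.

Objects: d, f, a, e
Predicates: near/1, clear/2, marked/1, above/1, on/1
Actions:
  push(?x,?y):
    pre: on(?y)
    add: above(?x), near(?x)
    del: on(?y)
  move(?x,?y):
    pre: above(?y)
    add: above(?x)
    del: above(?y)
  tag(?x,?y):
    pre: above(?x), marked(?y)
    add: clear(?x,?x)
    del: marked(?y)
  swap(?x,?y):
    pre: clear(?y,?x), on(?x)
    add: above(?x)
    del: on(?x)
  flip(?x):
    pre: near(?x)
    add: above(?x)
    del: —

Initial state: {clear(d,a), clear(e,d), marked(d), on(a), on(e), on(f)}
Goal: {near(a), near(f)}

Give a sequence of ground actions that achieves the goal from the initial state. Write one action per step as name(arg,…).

push(f,f); push(a,a)

1. push(f,f)  →  {above(f), clear(d,a), clear(e,d), marked(d), near(f), on(a), on(e)}
2. push(a,a)  →  {above(a), above(f), clear(d,a), clear(e,d), marked(d), near(a), near(f), on(e)}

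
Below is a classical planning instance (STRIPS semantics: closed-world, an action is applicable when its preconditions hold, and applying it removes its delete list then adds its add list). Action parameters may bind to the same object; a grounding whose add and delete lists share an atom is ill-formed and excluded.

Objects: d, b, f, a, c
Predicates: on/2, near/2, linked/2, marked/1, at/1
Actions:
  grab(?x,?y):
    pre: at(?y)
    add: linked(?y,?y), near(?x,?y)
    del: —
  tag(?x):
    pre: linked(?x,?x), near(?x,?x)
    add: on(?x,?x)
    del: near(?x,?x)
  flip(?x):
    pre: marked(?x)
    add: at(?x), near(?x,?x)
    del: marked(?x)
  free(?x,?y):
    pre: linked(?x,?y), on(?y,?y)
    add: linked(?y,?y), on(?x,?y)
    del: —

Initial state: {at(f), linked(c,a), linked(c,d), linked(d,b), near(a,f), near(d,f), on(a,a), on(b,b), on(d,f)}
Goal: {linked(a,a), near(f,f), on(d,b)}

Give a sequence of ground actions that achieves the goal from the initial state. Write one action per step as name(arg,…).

1. grab(f,f)  →  {at(f), linked(c,a), linked(c,d), linked(d,b), linked(f,f), near(a,f), near(d,f), near(f,f), on(a,a), on(b,b), on(d,f)}
2. free(d,b)  →  {at(f), linked(b,b), linked(c,a), linked(c,d), linked(d,b), linked(f,f), near(a,f), near(d,f), near(f,f), on(a,a), on(b,b), on(d,b), on(d,f)}
3. free(c,a)  →  {at(f), linked(a,a), linked(b,b), linked(c,a), linked(c,d), linked(d,b), linked(f,f), near(a,f), near(d,f), near(f,f), on(a,a), on(b,b), on(c,a), on(d,b), on(d,f)}

grab(f,f); free(d,b); free(c,a)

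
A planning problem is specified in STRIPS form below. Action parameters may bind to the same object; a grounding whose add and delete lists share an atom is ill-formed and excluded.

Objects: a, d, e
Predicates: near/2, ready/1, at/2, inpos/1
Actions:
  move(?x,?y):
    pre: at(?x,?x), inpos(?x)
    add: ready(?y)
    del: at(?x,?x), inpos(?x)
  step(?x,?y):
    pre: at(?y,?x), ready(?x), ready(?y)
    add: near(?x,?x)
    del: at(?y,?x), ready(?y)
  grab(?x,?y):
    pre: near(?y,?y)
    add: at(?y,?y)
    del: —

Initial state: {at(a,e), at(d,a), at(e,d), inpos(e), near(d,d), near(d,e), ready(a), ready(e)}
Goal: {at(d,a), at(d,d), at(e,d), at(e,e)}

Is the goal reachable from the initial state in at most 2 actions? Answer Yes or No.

No

1. step(e,a)  →  {at(d,a), at(e,d), inpos(e), near(d,d), near(d,e), near(e,e), ready(e)}
2. grab(a,d)  →  {at(d,a), at(d,d), at(e,d), inpos(e), near(d,d), near(d,e), near(e,e), ready(e)}
3. grab(a,e)  →  {at(d,a), at(d,d), at(e,d), at(e,e), inpos(e), near(d,d), near(d,e), near(e,e), ready(e)}
optimal plan length = 3; 3 > 2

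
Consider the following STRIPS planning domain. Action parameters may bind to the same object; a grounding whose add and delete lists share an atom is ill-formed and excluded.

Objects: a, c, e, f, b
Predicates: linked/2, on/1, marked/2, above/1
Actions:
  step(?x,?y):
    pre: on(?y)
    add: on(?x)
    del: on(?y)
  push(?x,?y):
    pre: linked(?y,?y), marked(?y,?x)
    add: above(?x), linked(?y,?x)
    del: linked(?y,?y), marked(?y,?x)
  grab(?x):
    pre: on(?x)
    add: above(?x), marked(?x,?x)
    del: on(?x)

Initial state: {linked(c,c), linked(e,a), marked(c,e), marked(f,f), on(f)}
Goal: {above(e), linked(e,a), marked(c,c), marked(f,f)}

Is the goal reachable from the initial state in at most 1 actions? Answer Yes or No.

1. step(c,f)  →  {linked(c,c), linked(e,a), marked(c,e), marked(f,f), on(c)}
2. push(e,c)  →  {above(e), linked(c,e), linked(e,a), marked(f,f), on(c)}
3. grab(c)  →  {above(c), above(e), linked(c,e), linked(e,a), marked(c,c), marked(f,f)}
optimal plan length = 3; 3 > 1

No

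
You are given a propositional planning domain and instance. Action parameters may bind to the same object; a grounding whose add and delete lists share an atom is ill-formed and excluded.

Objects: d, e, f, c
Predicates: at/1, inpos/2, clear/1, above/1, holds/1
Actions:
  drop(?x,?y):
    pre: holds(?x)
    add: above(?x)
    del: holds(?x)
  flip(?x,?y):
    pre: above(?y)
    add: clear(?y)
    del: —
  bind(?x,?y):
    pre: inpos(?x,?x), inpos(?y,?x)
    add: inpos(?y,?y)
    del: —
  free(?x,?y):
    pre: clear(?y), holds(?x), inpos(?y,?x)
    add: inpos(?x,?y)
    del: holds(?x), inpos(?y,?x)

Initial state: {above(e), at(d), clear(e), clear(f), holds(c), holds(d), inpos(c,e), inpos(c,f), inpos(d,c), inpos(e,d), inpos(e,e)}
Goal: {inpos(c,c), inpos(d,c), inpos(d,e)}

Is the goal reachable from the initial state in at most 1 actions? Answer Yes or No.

No

1. bind(e,c)  →  {above(e), at(d), clear(e), clear(f), holds(c), holds(d), inpos(c,c), inpos(c,e), inpos(c,f), inpos(d,c), inpos(e,d), inpos(e,e)}
2. free(d,e)  →  {above(e), at(d), clear(e), clear(f), holds(c), inpos(c,c), inpos(c,e), inpos(c,f), inpos(d,c), inpos(d,e), inpos(e,e)}
optimal plan length = 2; 2 > 1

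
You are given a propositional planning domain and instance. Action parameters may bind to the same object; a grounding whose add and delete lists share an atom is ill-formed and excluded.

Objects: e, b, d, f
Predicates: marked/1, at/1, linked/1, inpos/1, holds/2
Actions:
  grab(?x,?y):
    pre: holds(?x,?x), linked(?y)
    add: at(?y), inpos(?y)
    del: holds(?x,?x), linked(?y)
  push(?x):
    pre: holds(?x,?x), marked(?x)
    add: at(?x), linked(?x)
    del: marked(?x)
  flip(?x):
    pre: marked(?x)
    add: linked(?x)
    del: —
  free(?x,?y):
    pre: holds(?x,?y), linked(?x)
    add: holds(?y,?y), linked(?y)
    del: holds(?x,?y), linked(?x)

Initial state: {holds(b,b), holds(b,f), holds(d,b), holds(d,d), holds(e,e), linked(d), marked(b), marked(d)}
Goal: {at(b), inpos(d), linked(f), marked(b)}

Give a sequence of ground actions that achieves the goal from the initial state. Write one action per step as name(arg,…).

1. grab(e,d)  →  {at(d), holds(b,b), holds(b,f), holds(d,b), holds(d,d), inpos(d), marked(b), marked(d)}
2. flip(b)  →  {at(d), holds(b,b), holds(b,f), holds(d,b), holds(d,d), inpos(d), linked(b), marked(b), marked(d)}
3. grab(b,b)  →  {at(b), at(d), holds(b,f), holds(d,b), holds(d,d), inpos(b), inpos(d), marked(b), marked(d)}
4. flip(b)  →  {at(b), at(d), holds(b,f), holds(d,b), holds(d,d), inpos(b), inpos(d), linked(b), marked(b), marked(d)}
5. free(b,f)  →  {at(b), at(d), holds(d,b), holds(d,d), holds(f,f), inpos(b), inpos(d), linked(f), marked(b), marked(d)}

grab(e,d); flip(b); grab(b,b); flip(b); free(b,f)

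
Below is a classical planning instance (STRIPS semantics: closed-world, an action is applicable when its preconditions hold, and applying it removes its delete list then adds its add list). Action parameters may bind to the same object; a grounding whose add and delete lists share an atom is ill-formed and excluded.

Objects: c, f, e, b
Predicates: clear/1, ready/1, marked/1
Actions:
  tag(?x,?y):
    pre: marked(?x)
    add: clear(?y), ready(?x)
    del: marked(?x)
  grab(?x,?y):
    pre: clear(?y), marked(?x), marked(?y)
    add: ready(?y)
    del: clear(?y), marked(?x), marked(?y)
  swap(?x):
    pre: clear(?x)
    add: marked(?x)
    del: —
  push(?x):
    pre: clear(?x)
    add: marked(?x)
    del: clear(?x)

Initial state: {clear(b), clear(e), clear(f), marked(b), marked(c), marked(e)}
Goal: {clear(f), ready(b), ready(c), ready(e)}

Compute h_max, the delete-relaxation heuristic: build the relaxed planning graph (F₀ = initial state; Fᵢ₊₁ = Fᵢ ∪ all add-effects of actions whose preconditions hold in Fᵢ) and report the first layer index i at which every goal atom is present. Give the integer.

F0 = init (6 atoms)
F1 = F0 ∪ {clear(c), marked(f), ready(b), ready(c), ready(e)}  (11 atoms)
goal ⊆ F1  ⇒  h_max = 1

1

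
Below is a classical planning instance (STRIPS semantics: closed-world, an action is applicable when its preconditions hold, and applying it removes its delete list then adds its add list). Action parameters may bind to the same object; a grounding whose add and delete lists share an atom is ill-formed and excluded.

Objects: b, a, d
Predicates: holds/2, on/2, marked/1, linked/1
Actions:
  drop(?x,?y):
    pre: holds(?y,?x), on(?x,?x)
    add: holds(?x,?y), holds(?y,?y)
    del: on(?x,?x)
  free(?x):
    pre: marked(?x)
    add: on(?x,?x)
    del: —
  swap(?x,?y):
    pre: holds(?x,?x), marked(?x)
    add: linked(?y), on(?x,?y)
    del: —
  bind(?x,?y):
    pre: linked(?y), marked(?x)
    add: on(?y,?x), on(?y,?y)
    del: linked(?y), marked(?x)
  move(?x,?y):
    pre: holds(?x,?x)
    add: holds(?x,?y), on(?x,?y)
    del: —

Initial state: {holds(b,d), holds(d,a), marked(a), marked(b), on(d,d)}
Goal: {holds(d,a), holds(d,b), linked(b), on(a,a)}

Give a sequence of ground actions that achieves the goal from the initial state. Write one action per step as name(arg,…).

1. drop(d,b)  →  {holds(b,b), holds(b,d), holds(d,a), holds(d,b), marked(a), marked(b)}
2. free(a)  →  {holds(b,b), holds(b,d), holds(d,a), holds(d,b), marked(a), marked(b), on(a,a)}
3. swap(b,b)  →  {holds(b,b), holds(b,d), holds(d,a), holds(d,b), linked(b), marked(a), marked(b), on(a,a), on(b,b)}

drop(d,b); free(a); swap(b,b)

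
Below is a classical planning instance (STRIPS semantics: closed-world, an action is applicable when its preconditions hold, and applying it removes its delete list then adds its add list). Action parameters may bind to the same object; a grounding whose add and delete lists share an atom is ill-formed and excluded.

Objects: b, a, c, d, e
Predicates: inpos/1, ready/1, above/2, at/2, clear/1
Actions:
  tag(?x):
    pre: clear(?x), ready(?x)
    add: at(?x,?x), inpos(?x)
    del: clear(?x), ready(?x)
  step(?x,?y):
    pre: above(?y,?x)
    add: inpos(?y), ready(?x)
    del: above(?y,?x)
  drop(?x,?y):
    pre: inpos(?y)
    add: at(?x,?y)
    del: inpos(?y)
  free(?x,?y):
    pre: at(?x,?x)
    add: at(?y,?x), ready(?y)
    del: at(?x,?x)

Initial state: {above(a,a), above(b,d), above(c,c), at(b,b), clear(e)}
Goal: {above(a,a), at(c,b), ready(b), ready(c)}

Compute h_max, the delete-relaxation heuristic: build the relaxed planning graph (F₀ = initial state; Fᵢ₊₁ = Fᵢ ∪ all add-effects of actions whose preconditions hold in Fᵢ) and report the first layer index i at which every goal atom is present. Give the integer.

F0 = init (5 atoms)
F1 = F0 ∪ {at(a,b), at(c,b), at(d,b), at(e,b), inpos(a), inpos(b), inpos(c), ready(a), ready(c), ready(d), ready(e)}  (16 atoms)
F2 = F1 ∪ {at(a,a), at(a,c), at(b,a), at(b,c), at(c,a), at(c,c), at(d,a), at(d,c), at(e,a), at(e,c), at(e,e), inpos(e)}  (28 atoms)
F3 = F2 ∪ {at(a,e), at(b,e), at(c,e), at(d,e), ready(b)}  (33 atoms)
goal ⊆ F3  ⇒  h_max = 3

3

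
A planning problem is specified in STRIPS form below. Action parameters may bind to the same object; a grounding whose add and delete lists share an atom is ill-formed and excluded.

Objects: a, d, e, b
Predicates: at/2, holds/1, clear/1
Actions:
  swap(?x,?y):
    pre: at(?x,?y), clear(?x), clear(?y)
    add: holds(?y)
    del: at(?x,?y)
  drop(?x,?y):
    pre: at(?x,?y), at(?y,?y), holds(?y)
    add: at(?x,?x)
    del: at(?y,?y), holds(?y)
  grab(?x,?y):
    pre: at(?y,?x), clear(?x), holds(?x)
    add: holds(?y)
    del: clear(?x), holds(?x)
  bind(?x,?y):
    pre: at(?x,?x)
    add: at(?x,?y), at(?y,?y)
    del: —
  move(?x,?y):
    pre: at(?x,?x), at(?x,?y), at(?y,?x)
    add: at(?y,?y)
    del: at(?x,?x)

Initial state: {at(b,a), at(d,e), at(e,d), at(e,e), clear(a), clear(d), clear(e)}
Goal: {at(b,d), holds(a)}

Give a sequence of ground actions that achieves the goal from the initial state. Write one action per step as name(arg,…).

bind(e,a); swap(a,a); bind(e,b); bind(b,d)

1. bind(e,a)  →  {at(a,a), at(b,a), at(d,e), at(e,a), at(e,d), at(e,e), clear(a), clear(d), clear(e)}
2. swap(a,a)  →  {at(b,a), at(d,e), at(e,a), at(e,d), at(e,e), clear(a), clear(d), clear(e), holds(a)}
3. bind(e,b)  →  {at(b,a), at(b,b), at(d,e), at(e,a), at(e,b), at(e,d), at(e,e), clear(a), clear(d), clear(e), holds(a)}
4. bind(b,d)  →  {at(b,a), at(b,b), at(b,d), at(d,d), at(d,e), at(e,a), at(e,b), at(e,d), at(e,e), clear(a), clear(d), clear(e), holds(a)}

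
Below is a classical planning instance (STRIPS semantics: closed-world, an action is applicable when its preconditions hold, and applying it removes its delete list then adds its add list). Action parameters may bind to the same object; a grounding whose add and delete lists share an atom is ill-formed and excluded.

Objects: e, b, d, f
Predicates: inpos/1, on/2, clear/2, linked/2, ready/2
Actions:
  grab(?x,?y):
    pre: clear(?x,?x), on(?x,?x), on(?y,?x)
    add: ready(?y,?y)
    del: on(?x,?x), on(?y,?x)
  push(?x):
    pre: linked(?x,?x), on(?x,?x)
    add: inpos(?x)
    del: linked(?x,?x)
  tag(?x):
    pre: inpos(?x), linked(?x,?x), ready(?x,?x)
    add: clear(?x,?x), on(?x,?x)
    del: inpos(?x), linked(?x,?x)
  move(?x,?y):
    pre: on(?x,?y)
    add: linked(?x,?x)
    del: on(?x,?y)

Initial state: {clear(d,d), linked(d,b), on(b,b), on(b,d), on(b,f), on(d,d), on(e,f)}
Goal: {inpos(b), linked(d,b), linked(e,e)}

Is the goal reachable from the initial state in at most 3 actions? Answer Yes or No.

Yes

1. move(e,f)  →  {clear(d,d), linked(d,b), linked(e,e), on(b,b), on(b,d), on(b,f), on(d,d)}
2. move(b,d)  →  {clear(d,d), linked(b,b), linked(d,b), linked(e,e), on(b,b), on(b,f), on(d,d)}
3. push(b)  →  {clear(d,d), inpos(b), linked(d,b), linked(e,e), on(b,b), on(b,f), on(d,d)}
optimal plan length = 3; 3 ≤ 3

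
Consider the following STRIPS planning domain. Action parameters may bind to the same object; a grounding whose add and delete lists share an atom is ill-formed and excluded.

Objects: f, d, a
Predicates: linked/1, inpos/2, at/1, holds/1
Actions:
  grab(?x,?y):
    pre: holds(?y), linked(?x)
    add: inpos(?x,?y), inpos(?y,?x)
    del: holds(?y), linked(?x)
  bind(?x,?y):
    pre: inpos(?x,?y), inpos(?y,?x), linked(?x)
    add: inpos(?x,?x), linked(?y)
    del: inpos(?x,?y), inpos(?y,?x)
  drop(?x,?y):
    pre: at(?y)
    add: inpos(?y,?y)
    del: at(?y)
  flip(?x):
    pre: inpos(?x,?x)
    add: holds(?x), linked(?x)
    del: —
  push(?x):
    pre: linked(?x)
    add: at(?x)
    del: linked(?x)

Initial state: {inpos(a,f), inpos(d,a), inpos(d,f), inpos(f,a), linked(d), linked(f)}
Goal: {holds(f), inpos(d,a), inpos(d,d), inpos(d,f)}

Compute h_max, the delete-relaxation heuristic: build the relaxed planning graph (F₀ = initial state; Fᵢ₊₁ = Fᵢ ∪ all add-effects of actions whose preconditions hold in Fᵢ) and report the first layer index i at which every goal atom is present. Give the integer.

F0 = init (6 atoms)
F1 = F0 ∪ {at(d), at(f), inpos(f,f), linked(a)}  (10 atoms)
F2 = F1 ∪ {at(a), holds(f), inpos(a,a), inpos(d,d)}  (14 atoms)
goal ⊆ F2  ⇒  h_max = 2

2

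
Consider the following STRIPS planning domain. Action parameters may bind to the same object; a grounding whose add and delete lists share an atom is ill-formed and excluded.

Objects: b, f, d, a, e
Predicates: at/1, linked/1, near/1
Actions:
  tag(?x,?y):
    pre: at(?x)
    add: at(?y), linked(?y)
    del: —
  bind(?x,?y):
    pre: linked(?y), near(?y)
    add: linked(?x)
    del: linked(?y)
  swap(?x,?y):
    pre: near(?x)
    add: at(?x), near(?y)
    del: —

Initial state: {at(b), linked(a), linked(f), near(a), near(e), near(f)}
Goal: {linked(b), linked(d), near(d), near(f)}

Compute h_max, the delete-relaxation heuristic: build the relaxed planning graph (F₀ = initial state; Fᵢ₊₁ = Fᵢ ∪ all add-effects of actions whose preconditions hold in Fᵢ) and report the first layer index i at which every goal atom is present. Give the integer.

1

F0 = init (6 atoms)
F1 = F0 ∪ {at(a), at(d), at(e), at(f), linked(b), linked(d), linked(e), near(b), near(d)}  (15 atoms)
goal ⊆ F1  ⇒  h_max = 1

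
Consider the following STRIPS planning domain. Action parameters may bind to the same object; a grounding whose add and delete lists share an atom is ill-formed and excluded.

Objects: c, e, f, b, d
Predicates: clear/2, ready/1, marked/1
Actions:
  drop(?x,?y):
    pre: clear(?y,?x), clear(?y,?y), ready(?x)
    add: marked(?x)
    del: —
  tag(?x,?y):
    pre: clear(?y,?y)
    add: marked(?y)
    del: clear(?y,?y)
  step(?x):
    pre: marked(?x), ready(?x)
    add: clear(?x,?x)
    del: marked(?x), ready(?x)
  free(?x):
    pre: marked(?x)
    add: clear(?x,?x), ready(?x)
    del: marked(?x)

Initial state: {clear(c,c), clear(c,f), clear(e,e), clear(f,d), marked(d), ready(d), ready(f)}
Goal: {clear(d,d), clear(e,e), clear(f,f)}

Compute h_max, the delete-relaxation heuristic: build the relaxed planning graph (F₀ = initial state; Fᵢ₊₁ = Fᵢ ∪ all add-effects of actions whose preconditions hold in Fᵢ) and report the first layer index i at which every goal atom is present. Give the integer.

F0 = init (7 atoms)
F1 = F0 ∪ {clear(d,d), marked(c), marked(e), marked(f)}  (11 atoms)
F2 = F1 ∪ {clear(f,f), ready(c), ready(e)}  (14 atoms)
goal ⊆ F2  ⇒  h_max = 2

2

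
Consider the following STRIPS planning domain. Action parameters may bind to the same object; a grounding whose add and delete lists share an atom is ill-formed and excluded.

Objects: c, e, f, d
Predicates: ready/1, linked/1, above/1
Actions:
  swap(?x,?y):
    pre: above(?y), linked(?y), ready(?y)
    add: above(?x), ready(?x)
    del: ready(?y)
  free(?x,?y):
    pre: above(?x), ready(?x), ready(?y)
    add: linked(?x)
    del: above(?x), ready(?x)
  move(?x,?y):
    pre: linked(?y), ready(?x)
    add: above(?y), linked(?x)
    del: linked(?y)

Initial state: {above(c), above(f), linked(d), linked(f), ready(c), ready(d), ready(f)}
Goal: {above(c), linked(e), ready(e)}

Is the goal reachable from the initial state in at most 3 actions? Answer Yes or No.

Yes

1. swap(e,f)  →  {above(c), above(e), above(f), linked(d), linked(f), ready(c), ready(d), ready(e)}
2. move(e,f)  →  {above(c), above(e), above(f), linked(d), linked(e), ready(c), ready(d), ready(e)}
optimal plan length = 2; 2 ≤ 3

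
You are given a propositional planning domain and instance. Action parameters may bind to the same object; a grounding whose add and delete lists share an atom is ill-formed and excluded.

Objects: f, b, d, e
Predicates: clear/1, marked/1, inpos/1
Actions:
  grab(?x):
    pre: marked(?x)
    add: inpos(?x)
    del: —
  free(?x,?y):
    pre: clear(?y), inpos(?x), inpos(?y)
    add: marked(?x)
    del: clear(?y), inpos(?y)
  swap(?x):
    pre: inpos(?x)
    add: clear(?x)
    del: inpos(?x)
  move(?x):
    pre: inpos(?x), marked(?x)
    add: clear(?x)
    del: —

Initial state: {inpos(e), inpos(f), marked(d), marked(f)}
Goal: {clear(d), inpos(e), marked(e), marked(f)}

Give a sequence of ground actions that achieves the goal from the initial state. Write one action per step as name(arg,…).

1. grab(d)  →  {inpos(d), inpos(e), inpos(f), marked(d), marked(f)}
2. swap(d)  →  {clear(d), inpos(e), inpos(f), marked(d), marked(f)}
3. move(f)  →  {clear(d), clear(f), inpos(e), inpos(f), marked(d), marked(f)}
4. free(e,f)  →  {clear(d), inpos(e), marked(d), marked(e), marked(f)}

grab(d); swap(d); move(f); free(e,f)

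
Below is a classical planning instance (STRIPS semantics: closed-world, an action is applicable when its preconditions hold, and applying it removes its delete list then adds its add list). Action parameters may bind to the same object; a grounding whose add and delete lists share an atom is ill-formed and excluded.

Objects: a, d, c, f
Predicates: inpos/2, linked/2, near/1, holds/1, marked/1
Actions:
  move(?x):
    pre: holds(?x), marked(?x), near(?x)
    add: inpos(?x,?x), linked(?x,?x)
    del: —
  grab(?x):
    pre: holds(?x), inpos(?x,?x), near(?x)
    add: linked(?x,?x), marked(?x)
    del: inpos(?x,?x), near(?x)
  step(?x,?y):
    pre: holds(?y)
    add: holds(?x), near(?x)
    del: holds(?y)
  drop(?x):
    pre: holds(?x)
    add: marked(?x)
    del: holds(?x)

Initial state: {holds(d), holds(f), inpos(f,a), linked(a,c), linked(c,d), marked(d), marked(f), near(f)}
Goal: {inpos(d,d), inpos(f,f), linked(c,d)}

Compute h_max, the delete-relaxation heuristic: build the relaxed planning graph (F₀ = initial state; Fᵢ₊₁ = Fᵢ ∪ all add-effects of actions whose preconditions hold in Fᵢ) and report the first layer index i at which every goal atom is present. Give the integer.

2

F0 = init (8 atoms)
F1 = F0 ∪ {holds(a), holds(c), inpos(f,f), linked(f,f), near(a), near(c), near(d)}  (15 atoms)
F2 = F1 ∪ {inpos(d,d), linked(d,d), marked(a), marked(c)}  (19 atoms)
goal ⊆ F2  ⇒  h_max = 2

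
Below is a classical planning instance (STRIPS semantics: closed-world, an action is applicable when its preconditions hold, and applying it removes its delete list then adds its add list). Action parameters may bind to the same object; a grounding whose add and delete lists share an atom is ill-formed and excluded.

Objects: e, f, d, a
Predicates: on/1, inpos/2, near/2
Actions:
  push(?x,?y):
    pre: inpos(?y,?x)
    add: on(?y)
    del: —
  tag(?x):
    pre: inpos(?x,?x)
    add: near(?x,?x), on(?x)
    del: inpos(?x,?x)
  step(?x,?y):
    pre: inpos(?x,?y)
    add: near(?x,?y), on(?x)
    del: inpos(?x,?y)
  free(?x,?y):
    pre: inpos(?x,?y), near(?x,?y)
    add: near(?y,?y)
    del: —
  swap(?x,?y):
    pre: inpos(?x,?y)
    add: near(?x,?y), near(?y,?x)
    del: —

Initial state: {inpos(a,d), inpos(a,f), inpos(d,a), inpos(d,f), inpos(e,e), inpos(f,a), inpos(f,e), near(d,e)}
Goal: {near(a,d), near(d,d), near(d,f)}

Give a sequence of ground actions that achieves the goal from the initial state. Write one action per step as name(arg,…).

step(d,f); swap(d,a); free(a,d)

1. step(d,f)  →  {inpos(a,d), inpos(a,f), inpos(d,a), inpos(e,e), inpos(f,a), inpos(f,e), near(d,e), near(d,f), on(d)}
2. swap(d,a)  →  {inpos(a,d), inpos(a,f), inpos(d,a), inpos(e,e), inpos(f,a), inpos(f,e), near(a,d), near(d,a), near(d,e), near(d,f), on(d)}
3. free(a,d)  →  {inpos(a,d), inpos(a,f), inpos(d,a), inpos(e,e), inpos(f,a), inpos(f,e), near(a,d), near(d,a), near(d,d), near(d,e), near(d,f), on(d)}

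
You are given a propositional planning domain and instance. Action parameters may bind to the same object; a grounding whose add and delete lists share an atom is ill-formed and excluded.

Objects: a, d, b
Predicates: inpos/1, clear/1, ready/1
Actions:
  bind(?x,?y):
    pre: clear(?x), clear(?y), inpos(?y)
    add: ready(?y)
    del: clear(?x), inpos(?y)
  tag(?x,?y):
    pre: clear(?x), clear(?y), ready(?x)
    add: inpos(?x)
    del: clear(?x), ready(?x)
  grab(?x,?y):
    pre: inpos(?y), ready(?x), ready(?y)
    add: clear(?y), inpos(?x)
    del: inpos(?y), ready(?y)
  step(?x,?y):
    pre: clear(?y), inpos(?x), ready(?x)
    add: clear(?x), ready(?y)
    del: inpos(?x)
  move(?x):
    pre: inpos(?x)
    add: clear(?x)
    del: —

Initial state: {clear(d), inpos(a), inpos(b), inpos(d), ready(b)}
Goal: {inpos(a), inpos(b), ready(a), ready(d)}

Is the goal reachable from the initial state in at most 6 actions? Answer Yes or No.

1. bind(d,d)  →  {inpos(a), inpos(b), ready(b), ready(d)}
2. move(a)  →  {clear(a), inpos(a), inpos(b), ready(b), ready(d)}
3. step(b,a)  →  {clear(a), clear(b), inpos(a), ready(a), ready(b), ready(d)}
4. tag(b,a)  →  {clear(a), inpos(a), inpos(b), ready(a), ready(d)}
optimal plan length = 4; 4 ≤ 6

Yes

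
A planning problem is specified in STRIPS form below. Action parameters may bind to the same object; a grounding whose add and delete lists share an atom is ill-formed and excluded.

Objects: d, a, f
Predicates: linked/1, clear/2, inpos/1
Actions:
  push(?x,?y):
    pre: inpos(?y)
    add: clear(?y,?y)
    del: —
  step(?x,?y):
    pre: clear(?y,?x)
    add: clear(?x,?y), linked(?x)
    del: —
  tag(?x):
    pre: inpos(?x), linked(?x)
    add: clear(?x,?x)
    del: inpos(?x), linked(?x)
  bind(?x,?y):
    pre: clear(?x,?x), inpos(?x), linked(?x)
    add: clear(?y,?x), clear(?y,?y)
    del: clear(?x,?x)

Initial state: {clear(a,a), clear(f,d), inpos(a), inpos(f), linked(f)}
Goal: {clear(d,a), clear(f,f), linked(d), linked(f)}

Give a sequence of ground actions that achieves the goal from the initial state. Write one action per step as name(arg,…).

push(d,f); step(d,f); step(a,a); bind(a,d)

1. push(d,f)  →  {clear(a,a), clear(f,d), clear(f,f), inpos(a), inpos(f), linked(f)}
2. step(d,f)  →  {clear(a,a), clear(d,f), clear(f,d), clear(f,f), inpos(a), inpos(f), linked(d), linked(f)}
3. step(a,a)  →  {clear(a,a), clear(d,f), clear(f,d), clear(f,f), inpos(a), inpos(f), linked(a), linked(d), linked(f)}
4. bind(a,d)  →  {clear(d,a), clear(d,d), clear(d,f), clear(f,d), clear(f,f), inpos(a), inpos(f), linked(a), linked(d), linked(f)}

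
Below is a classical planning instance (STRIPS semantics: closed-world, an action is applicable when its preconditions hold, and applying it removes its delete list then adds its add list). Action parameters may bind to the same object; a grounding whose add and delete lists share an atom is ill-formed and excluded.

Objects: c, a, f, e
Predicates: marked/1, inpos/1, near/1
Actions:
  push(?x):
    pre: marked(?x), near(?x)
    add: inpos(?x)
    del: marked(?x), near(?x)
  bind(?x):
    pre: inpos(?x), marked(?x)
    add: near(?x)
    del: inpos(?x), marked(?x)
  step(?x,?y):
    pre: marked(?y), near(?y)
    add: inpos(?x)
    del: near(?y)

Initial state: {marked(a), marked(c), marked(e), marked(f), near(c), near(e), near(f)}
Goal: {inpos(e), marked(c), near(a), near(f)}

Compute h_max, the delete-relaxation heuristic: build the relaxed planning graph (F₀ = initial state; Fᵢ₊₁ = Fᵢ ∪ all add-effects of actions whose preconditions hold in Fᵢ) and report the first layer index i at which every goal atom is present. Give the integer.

2

F0 = init (7 atoms)
F1 = F0 ∪ {inpos(a), inpos(c), inpos(e), inpos(f)}  (11 atoms)
F2 = F1 ∪ {near(a)}  (12 atoms)
goal ⊆ F2  ⇒  h_max = 2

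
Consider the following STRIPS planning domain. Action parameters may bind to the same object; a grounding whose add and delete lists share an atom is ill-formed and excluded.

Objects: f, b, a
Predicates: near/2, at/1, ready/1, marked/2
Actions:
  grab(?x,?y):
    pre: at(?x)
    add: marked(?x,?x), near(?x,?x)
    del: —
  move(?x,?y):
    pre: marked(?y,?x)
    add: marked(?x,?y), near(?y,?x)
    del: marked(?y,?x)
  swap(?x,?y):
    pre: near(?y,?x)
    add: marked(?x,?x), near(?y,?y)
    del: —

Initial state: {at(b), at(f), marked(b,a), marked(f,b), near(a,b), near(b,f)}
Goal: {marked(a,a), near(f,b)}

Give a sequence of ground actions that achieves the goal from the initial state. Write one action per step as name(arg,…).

1. move(b,f)  →  {at(b), at(f), marked(b,a), marked(b,f), near(a,b), near(b,f), near(f,b)}
2. move(a,b)  →  {at(b), at(f), marked(a,b), marked(b,f), near(a,b), near(b,a), near(b,f), near(f,b)}
3. swap(a,b)  →  {at(b), at(f), marked(a,a), marked(a,b), marked(b,f), near(a,b), near(b,a), near(b,b), near(b,f), near(f,b)}

move(b,f); move(a,b); swap(a,b)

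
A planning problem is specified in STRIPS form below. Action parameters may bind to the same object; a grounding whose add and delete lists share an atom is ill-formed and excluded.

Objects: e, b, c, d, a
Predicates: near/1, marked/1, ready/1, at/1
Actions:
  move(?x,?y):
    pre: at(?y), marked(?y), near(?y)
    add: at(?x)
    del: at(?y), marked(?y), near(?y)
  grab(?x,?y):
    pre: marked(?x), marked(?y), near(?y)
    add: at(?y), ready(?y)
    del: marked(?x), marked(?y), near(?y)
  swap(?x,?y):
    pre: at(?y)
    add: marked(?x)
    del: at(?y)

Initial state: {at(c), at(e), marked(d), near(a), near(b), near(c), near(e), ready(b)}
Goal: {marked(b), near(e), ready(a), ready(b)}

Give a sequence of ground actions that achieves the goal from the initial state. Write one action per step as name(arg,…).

swap(b,e); swap(a,c); grab(d,a)

1. swap(b,e)  →  {at(c), marked(b), marked(d), near(a), near(b), near(c), near(e), ready(b)}
2. swap(a,c)  →  {marked(a), marked(b), marked(d), near(a), near(b), near(c), near(e), ready(b)}
3. grab(d,a)  →  {at(a), marked(b), near(b), near(c), near(e), ready(a), ready(b)}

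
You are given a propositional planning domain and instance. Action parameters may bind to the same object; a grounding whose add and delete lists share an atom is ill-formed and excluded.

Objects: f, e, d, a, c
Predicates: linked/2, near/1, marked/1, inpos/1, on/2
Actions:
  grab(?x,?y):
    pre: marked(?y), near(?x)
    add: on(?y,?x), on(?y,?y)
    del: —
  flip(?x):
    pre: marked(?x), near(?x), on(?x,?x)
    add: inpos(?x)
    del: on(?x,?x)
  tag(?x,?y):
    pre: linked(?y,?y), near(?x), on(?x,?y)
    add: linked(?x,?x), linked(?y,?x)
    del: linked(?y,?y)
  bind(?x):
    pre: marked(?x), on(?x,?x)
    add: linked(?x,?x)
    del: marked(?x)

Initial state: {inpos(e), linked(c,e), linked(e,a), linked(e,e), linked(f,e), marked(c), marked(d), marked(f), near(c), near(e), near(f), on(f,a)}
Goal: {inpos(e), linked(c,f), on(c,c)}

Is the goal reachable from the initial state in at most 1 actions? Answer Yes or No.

No

1. grab(f,c)  →  {inpos(e), linked(c,e), linked(e,a), linked(e,e), linked(f,e), marked(c), marked(d), marked(f), near(c), near(e), near(f), on(c,c), on(c,f), on(f,a)}
2. grab(c,f)  →  {inpos(e), linked(c,e), linked(e,a), linked(e,e), linked(f,e), marked(c), marked(d), marked(f), near(c), near(e), near(f), on(c,c), on(c,f), on(f,a), on(f,c), on(f,f)}
3. bind(c)  →  {inpos(e), linked(c,c), linked(c,e), linked(e,a), linked(e,e), linked(f,e), marked(d), marked(f), near(c), near(e), near(f), on(c,c), on(c,f), on(f,a), on(f,c), on(f,f)}
4. tag(f,c)  →  {inpos(e), linked(c,e), linked(c,f), linked(e,a), linked(e,e), linked(f,e), linked(f,f), marked(d), marked(f), near(c), near(e), near(f), on(c,c), on(c,f), on(f,a), on(f,c), on(f,f)}
optimal plan length = 4; 4 > 1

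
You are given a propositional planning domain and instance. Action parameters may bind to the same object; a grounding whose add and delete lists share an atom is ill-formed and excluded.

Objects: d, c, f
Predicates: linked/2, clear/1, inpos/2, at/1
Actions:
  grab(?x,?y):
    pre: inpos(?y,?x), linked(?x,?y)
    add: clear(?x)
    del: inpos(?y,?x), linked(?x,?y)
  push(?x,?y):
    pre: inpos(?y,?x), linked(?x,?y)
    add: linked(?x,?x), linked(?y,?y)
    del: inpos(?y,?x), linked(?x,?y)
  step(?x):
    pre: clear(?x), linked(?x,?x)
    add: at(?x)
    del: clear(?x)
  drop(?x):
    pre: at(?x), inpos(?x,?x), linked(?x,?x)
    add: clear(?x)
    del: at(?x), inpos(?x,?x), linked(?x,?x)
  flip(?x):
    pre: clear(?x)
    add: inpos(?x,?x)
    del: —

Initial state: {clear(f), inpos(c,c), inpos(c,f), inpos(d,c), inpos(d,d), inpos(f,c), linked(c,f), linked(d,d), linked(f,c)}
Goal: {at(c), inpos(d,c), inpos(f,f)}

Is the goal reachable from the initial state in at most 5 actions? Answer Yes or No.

1. grab(c,f)  →  {clear(c), clear(f), inpos(c,c), inpos(c,f), inpos(d,c), inpos(d,d), linked(d,d), linked(f,c)}
2. push(f,c)  →  {clear(c), clear(f), inpos(c,c), inpos(d,c), inpos(d,d), linked(c,c), linked(d,d), linked(f,f)}
3. step(c)  →  {at(c), clear(f), inpos(c,c), inpos(d,c), inpos(d,d), linked(c,c), linked(d,d), linked(f,f)}
4. flip(f)  →  {at(c), clear(f), inpos(c,c), inpos(d,c), inpos(d,d), inpos(f,f), linked(c,c), linked(d,d), linked(f,f)}
optimal plan length = 4; 4 ≤ 5

Yes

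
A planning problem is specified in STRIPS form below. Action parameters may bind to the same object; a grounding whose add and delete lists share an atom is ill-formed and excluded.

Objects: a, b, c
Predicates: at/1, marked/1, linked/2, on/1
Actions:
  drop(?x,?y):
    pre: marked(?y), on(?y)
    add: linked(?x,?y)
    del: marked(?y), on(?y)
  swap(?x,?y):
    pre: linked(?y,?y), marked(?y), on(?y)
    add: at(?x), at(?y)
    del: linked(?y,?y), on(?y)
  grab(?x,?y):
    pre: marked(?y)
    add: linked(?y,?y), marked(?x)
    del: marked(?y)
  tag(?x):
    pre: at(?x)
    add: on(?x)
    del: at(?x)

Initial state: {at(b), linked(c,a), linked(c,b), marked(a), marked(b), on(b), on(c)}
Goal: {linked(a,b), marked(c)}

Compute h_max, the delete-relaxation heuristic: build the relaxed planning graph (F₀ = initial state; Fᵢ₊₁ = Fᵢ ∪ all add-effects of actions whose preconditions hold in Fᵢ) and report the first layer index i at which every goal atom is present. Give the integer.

1

F0 = init (7 atoms)
F1 = F0 ∪ {linked(a,a), linked(a,b), linked(b,b), marked(c)}  (11 atoms)
goal ⊆ F1  ⇒  h_max = 1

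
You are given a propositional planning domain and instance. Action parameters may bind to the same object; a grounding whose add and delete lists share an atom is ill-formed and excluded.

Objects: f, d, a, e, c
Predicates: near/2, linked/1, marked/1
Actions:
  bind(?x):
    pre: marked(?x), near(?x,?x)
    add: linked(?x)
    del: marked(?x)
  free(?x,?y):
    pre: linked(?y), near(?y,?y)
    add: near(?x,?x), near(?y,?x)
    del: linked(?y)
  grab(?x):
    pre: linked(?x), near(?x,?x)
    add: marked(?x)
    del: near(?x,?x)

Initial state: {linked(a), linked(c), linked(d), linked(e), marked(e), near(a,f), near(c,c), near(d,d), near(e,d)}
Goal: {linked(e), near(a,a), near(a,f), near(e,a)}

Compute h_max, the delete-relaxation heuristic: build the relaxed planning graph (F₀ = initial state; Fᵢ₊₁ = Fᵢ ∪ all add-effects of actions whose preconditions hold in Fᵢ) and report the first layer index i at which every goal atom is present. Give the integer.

2

F0 = init (9 atoms)
F1 = F0 ∪ {marked(c), marked(d), near(a,a), near(c,a), near(c,d), near(c,e), near(c,f), near(d,a), near(d,c), near(d,e), near(d,f), near(e,e), near(f,f)}  (22 atoms)
F2 = F1 ∪ {marked(a), near(a,c), near(a,d), near(a,e), near(e,a), near(e,c), near(e,f)}  (29 atoms)
goal ⊆ F2  ⇒  h_max = 2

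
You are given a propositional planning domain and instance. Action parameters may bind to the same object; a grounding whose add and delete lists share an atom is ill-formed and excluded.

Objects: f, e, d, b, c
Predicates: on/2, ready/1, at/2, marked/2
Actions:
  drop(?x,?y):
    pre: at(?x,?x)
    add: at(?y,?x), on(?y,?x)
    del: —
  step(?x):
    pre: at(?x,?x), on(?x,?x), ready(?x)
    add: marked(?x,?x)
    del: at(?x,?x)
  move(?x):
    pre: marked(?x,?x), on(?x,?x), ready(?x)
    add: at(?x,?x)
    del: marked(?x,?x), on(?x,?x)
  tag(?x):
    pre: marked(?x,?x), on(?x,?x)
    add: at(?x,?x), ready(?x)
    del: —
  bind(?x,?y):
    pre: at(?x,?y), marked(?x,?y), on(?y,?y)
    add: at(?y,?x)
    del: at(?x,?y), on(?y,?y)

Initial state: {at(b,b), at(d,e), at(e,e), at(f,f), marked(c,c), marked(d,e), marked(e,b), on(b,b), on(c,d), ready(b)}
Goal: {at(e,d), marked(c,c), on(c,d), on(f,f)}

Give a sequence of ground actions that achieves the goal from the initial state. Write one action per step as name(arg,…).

drop(f,f); drop(e,e); bind(d,e)

1. drop(f,f)  →  {at(b,b), at(d,e), at(e,e), at(f,f), marked(c,c), marked(d,e), marked(e,b), on(b,b), on(c,d), on(f,f), ready(b)}
2. drop(e,e)  →  {at(b,b), at(d,e), at(e,e), at(f,f), marked(c,c), marked(d,e), marked(e,b), on(b,b), on(c,d), on(e,e), on(f,f), ready(b)}
3. bind(d,e)  →  {at(b,b), at(e,d), at(e,e), at(f,f), marked(c,c), marked(d,e), marked(e,b), on(b,b), on(c,d), on(f,f), ready(b)}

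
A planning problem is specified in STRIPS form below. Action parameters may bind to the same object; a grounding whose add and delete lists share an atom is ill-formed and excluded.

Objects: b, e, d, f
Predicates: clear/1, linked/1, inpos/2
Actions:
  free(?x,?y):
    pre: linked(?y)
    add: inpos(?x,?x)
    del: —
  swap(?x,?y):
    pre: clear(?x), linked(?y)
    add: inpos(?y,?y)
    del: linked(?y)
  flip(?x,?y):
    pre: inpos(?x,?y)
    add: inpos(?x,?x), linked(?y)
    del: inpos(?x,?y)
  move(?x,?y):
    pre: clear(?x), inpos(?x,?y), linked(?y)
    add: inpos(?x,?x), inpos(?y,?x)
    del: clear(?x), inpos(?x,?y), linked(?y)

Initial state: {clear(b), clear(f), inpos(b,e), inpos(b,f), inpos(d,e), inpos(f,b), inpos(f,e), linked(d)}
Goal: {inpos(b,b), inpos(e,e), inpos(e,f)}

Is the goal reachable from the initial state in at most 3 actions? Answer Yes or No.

Yes

1. free(e,d)  →  {clear(b), clear(f), inpos(b,e), inpos(b,f), inpos(d,e), inpos(e,e), inpos(f,b), inpos(f,e), linked(d)}
2. flip(b,e)  →  {clear(b), clear(f), inpos(b,b), inpos(b,f), inpos(d,e), inpos(e,e), inpos(f,b), inpos(f,e), linked(d), linked(e)}
3. move(f,e)  →  {clear(b), inpos(b,b), inpos(b,f), inpos(d,e), inpos(e,e), inpos(e,f), inpos(f,b), inpos(f,f), linked(d)}
optimal plan length = 3; 3 ≤ 3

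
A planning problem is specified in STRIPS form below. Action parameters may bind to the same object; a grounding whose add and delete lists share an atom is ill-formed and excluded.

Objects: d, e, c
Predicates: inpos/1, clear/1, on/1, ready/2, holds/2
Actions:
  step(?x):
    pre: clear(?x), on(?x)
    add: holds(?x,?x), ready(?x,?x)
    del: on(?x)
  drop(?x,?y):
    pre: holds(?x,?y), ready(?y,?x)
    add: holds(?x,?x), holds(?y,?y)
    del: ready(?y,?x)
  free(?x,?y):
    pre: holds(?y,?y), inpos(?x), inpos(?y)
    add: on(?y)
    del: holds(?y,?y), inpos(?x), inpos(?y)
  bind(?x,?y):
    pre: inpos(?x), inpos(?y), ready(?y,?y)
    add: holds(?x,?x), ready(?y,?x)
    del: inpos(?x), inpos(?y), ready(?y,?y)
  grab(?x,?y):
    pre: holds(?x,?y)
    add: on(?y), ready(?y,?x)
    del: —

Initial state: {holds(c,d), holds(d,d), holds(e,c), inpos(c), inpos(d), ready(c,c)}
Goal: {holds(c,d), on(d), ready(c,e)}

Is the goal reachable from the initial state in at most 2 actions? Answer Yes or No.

1. free(d,d)  →  {holds(c,d), holds(e,c), inpos(c), on(d), ready(c,c)}
2. grab(e,c)  →  {holds(c,d), holds(e,c), inpos(c), on(c), on(d), ready(c,c), ready(c,e)}
optimal plan length = 2; 2 ≤ 2

Yes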